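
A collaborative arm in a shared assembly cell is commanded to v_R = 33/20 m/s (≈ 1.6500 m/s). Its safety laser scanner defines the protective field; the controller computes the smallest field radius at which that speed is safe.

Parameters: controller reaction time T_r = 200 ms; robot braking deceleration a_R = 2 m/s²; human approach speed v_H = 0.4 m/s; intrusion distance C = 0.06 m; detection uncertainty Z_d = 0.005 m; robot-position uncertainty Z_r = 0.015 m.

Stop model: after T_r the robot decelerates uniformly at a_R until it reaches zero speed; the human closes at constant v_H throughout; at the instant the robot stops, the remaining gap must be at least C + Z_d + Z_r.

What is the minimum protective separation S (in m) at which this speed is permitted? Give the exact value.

S_min = 2401/1600 m = 1.5006 m

braking lasts T_s = (33/20)/2 = 0.8250 s
robot in T_r: 1.6500·0.2000 = 0.3300 m
robot covers 1.6500·0.8250 − ½·2.0000·0.8250² = 0.6806 m while stopping
human closes 0.4000·1.0250 = 0.4100 m
C+Z_d+Z_r = 0.0600+0.0050+0.0150 = 0.0800 m
S_min ≈ 0.3300+0.6806+0.4100+0.0800  ⇒  S_min = 2401/1600 m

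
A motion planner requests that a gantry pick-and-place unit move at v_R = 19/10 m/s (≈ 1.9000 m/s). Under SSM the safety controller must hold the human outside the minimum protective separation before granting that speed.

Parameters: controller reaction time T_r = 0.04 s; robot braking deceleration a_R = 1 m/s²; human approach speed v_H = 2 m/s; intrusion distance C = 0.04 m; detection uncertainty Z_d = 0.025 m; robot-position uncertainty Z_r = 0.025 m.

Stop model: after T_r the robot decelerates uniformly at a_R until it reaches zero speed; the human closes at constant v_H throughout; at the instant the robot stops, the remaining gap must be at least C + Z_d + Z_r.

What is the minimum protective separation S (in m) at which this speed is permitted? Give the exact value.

T_s = v_R/a_R = (19/10)/1 = 1.9000 s
reaction-phase robot travel = 1.9000·0.0400 = 0.0760 m
robot under decel: 1.9000²/(2·1.0000) = 1.8050 m
person approaches 2.0000·(0.0400+1.9000) = 3.8800 m
residual clearance needed = 0.0400+0.0250+0.0250 = 0.0900 m
S_min ≈ 0.0760+1.8050+3.8800+0.0900  ⇒  S_min = 5851/1000 m

S_min = 5851/1000 m = 5.8510 m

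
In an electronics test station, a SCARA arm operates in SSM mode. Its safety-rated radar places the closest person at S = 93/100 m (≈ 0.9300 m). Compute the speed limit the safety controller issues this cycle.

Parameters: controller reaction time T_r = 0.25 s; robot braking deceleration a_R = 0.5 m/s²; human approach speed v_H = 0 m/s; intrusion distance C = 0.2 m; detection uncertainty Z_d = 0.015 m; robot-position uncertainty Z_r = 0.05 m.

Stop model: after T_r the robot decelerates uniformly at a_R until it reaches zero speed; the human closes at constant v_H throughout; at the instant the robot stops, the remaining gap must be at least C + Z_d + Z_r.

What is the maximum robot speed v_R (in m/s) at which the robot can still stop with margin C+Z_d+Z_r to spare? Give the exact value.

v_R_max = 7/10 m/s = 0.7000 m/s

quadratic (1)·v² + (1/4)·v + (-133/200) = 0
  disc = (1/4)² − 4·(1)·(-133/200) = 1089/400 ; √disc = 33/20
  v_R = (−(1/4) + 33/20) / (2·(1)) = 7/10 m/s
check:
braking lasts T_s = (7/10)/(1/2) = 1.4000 s
reaction-phase robot travel = 0.7000·0.2500 = 0.1750 m
robot under decel: 0.7000²/(2·0.5000) = 0.4900 m
person approaches 0.0000·(0.2500+1.4000) = 0.0000 m
margins: 0.2000+0.0150+0.0500 = 0.2650 m
sum ≈ 0.1750+0.4900+0.0000+0.2650 ≈ 0.9300 m = S ✓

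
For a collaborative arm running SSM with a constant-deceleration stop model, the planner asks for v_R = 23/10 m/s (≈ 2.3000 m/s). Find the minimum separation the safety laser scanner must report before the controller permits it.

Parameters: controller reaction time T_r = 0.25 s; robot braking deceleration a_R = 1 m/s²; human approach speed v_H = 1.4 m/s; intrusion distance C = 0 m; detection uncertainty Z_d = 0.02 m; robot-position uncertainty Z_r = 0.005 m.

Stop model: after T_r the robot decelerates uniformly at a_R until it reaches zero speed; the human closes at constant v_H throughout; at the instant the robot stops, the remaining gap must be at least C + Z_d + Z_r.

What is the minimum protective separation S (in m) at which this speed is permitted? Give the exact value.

braking lasts T_s = (23/10)/1 = 2.3000 s
robot in T_r: 2.3000·0.2500 = 0.5750 m
robot under decel: 2.3000²/(2·1.0000) = 2.6450 m
human over T_r+T_s: 1.4000·(0.2500+2.3000) = 3.5700 m
residual clearance needed = 0.0000+0.0200+0.0050 = 0.0250 m
S_min ≈ 0.5750+2.6450+3.5700+0.0250  ⇒  S_min = 1363/200 m

S_min = 1363/200 m = 6.8150 m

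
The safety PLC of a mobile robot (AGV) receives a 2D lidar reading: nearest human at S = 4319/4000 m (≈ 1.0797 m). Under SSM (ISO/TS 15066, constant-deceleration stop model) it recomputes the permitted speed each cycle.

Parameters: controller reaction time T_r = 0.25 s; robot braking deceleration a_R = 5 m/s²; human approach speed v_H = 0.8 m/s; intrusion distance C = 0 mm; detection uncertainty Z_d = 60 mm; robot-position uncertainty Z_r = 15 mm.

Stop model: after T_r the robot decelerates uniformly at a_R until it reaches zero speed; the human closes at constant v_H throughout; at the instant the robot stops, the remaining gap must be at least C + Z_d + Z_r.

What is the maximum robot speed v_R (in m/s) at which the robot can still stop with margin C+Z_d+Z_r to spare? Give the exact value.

collect terms ⇒ (1/10)·v_R² + (41/100)·v_R + (-3219/4000) = 0
  disc = (41/100)² − 4·(1/10)·(-3219/4000) = 49/100 ; √disc = 7/10
  v_R = (−(41/100) + 7/10) / (2·(1/10)) = 29/20 m/s
check:
T_s = v_R/a_R = (29/20)/5 = 0.2900 s
robot covers v_R·T_r = 1.4500·0.2500 = 0.3625 m before braking
robot covers 1.4500·0.2900 − ½·5.0000·0.2900² = 0.2102 m while stopping
person approaches 0.8000·(0.2500+0.2900) = 0.4320 m
C+Z_d+Z_r = 0.0000+0.0600+0.0150 = 0.0750 m
sum ≈ 0.3625+0.2102+0.4320+0.0750 ≈ 1.0797 m = S ✓

v_R_max = 29/20 m/s = 1.4500 m/s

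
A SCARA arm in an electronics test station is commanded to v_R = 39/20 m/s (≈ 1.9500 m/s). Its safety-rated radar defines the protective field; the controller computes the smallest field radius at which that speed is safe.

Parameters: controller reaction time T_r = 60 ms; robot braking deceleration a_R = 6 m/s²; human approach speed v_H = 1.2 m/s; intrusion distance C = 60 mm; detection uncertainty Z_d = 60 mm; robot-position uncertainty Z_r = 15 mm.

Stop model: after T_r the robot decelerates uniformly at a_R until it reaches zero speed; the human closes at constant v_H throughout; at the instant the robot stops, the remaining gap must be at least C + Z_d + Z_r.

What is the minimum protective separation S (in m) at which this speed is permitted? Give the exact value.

stop time T_s = (39/20)/6 = 0.3250 s
robot in T_r: 1.9500·0.0600 = 0.1170 m
robot covers 1.9500·0.3250 − ½·6.0000·0.3250² = 0.3169 m while stopping
person approaches 1.2000·(0.0600+0.3250) = 0.4620 m
residual clearance needed = 0.0600+0.0600+0.0150 = 0.1350 m
S_min ≈ 0.1170+0.3169+0.4620+0.1350  ⇒  S_min = 8247/8000 m

S_min = 8247/8000 m = 1.0309 m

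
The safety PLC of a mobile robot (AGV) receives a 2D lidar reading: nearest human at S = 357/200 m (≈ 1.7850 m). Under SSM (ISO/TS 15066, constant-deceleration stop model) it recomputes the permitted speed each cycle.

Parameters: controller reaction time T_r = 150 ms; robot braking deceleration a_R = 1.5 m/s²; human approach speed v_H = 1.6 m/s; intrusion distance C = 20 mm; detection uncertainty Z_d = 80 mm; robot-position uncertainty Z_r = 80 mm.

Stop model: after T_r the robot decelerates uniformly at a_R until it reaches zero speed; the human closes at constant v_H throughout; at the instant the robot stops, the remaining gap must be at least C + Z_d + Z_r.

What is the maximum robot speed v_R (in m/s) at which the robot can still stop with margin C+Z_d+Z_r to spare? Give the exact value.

v_R_max = 9/10 m/s = 0.9000 m/s

at the boundary: (1/3)·v² + (73/60)·v + (-273/200) = 0
  disc = (73/60)² − 4·(1/3)·(-273/200) = 11881/3600 ; √disc = 109/60
  v_R = (−(73/60) + 109/60) / (2·(1/3)) = 9/10 m/s
check:
braking lasts T_s = (9/10)/(3/2) = 0.6000 s
robot covers v_R·T_r = 0.9000·0.1500 = 0.1350 m before braking
braking distance = 0.9000²/(2·1.5000) = 0.2700 m
human closes 1.6000·0.7500 = 1.2000 m
C+Z_d+Z_r = 0.0200+0.0800+0.0800 = 0.1800 m
sum ≈ 0.1350+0.2700+1.2000+0.1800 ≈ 1.7850 m = S ✓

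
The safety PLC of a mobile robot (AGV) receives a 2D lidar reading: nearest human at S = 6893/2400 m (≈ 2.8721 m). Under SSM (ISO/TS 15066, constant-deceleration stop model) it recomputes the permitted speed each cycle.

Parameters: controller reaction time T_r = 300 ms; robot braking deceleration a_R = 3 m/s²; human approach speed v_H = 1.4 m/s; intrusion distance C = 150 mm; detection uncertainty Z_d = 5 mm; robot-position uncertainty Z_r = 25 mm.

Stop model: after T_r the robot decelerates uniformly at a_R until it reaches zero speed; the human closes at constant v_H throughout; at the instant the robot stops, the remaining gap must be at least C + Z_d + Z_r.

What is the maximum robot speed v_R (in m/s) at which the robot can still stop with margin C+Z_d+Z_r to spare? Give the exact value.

v_R_max = 41/20 m/s = 2.0500 m/s

collect terms ⇒ (1/6)·v_R² + (23/30)·v_R + (-5453/2400) = 0
  disc = (23/30)² − 4·(1/6)·(-5453/2400) = 841/400 ; √disc = 29/20
  v_R = (−(23/30) + 29/20) / (2·(1/6)) = 41/20 m/s
check:
stop time T_s = (41/20)/3 = 0.6833 s
reaction-phase robot travel = 2.0500·0.3000 = 0.6150 m
robot covers 2.0500·0.6833 − ½·3.0000·0.6833² = 0.7004 m while stopping
person approaches 1.4000·(0.3000+0.6833) = 1.3767 m
C+Z_d+Z_r = 0.1500+0.0050+0.0250 = 0.1800 m
sum ≈ 0.6150+0.7004+1.3767+0.1800 ≈ 2.8721 m = S ✓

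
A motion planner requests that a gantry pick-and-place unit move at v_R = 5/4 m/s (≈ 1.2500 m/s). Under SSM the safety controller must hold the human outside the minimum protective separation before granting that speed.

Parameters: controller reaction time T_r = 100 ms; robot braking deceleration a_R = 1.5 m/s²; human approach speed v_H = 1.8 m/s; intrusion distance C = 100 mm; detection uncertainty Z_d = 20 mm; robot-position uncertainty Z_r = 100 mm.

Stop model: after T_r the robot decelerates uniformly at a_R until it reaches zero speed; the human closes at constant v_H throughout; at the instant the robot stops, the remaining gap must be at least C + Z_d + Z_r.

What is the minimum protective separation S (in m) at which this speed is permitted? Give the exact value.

stop time T_s = (5/4)/(3/2) = 0.8333 s
robot in T_r: 1.2500·0.1000 = 0.1250 m
robot under decel: 1.2500²/(2·1.5000) = 0.5208 m
person approaches 1.8000·(0.1000+0.8333) = 1.6800 m
margins: 0.1000+0.0200+0.1000 = 0.2200 m
S_min ≈ 0.1250+0.5208+1.6800+0.2200  ⇒  S_min = 611/240 m

S_min = 611/240 m = 2.5458 m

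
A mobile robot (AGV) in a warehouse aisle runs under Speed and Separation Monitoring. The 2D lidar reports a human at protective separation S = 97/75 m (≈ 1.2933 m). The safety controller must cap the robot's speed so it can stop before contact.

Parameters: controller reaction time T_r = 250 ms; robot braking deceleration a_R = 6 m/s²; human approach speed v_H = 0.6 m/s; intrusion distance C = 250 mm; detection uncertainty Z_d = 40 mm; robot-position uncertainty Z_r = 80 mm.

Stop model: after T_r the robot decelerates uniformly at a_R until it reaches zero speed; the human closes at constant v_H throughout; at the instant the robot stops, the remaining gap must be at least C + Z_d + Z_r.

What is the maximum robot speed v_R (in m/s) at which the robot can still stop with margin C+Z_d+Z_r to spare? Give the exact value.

quadratic (1/12)·v² + (7/20)·v + (-58/75) = 0
  disc = (7/20)² − 4·(1/12)·(-58/75) = 1369/3600 ; √disc = 37/60
  v_R = (−(7/20) + 37/60) / (2·(1/12)) = 8/5 m/s
check:
T_s = v_R/a_R = (8/5)/6 = 0.2667 s
robot covers v_R·T_r = 1.6000·0.2500 = 0.4000 m before braking
braking distance = 1.6000²/(2·6.0000) = 0.2133 m
human closes 0.6000·0.5167 = 0.3100 m
residual clearance needed = 0.2500+0.0400+0.0800 = 0.3700 m
sum ≈ 0.4000+0.2133+0.3100+0.3700 ≈ 1.2933 m = S ✓

v_R_max = 8/5 m/s = 1.6000 m/s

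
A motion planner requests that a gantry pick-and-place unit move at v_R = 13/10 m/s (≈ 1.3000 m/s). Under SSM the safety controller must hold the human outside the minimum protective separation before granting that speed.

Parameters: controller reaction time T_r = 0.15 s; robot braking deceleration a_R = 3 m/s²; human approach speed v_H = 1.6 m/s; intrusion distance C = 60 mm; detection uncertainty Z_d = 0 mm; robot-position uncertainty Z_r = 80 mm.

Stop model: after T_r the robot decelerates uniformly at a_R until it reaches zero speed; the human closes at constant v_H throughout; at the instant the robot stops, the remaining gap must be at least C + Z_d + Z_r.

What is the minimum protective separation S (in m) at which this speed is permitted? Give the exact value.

braking lasts T_s = (13/10)/3 = 0.4333 s
robot covers v_R·T_r = 1.3000·0.1500 = 0.1950 m before braking
robot under decel: 1.3000²/(2·3.0000) = 0.2817 m
person approaches 1.6000·(0.1500+0.4333) = 0.9333 m
C+Z_d+Z_r = 0.0600+0.0000+0.0800 = 0.1400 m
S_min ≈ 0.1950+0.2817+0.9333+0.1400  ⇒  S_min = 31/20 m

S_min = 31/20 m = 1.5500 m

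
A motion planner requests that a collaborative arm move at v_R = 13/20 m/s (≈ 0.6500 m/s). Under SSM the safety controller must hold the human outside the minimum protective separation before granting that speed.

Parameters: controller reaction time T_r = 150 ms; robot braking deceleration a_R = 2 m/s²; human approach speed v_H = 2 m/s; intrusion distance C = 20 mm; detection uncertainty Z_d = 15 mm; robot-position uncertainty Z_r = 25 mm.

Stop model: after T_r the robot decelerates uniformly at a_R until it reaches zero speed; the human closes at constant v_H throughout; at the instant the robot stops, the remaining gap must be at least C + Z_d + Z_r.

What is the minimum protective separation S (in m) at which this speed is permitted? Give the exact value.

braking lasts T_s = (13/20)/2 = 0.3250 s
reaction-phase robot travel = 0.6500·0.1500 = 0.0975 m
braking distance = 0.6500²/(2·2.0000) = 0.1056 m
human over T_r+T_s: 2.0000·(0.1500+0.3250) = 0.9500 m
residual clearance needed = 0.0200+0.0150+0.0250 = 0.0600 m
S_min ≈ 0.0975+0.1056+0.9500+0.0600  ⇒  S_min = 1941/1600 m

S_min = 1941/1600 m = 1.2131 m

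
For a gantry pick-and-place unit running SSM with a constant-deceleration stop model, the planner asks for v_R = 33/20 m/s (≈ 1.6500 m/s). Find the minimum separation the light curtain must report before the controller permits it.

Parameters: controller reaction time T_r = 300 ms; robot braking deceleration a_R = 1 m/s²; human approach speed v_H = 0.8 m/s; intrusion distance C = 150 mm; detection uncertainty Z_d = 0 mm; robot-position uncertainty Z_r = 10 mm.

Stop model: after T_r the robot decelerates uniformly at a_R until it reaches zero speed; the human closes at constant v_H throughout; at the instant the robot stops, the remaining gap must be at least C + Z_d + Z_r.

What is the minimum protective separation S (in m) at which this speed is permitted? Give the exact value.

S_min = 2861/800 m = 3.5762 m

braking lasts T_s = (33/20)/1 = 1.6500 s
reaction-phase robot travel = 1.6500·0.3000 = 0.4950 m
robot covers 1.6500·1.6500 − ½·1.0000·1.6500² = 1.3613 m while stopping
person approaches 0.8000·(0.3000+1.6500) = 1.5600 m
residual clearance needed = 0.1500+0.0000+0.0100 = 0.1600 m
S_min ≈ 0.4950+1.3613+1.5600+0.1600  ⇒  S_min = 2861/800 m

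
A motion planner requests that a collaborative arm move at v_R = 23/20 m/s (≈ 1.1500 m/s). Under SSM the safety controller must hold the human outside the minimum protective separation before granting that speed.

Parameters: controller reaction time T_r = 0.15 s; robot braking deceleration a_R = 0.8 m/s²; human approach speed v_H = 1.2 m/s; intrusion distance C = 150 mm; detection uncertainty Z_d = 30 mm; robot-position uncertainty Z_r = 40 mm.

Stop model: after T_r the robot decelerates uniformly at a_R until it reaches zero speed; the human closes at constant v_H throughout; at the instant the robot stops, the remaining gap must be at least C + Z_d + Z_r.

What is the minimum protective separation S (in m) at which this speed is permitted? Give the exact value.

stop time T_s = (23/20)/(4/5) = 1.4375 s
robot in T_r: 1.1500·0.1500 = 0.1725 m
robot under decel: 1.1500²/(2·0.8000) = 0.8266 m
human over T_r+T_s: 1.2000·(0.1500+1.4375) = 1.9050 m
margins: 0.1500+0.0300+0.0400 = 0.2200 m
S_min ≈ 0.1725+0.8266+1.9050+0.2200  ⇒  S_min = 9997/3200 m

S_min = 9997/3200 m = 3.1241 m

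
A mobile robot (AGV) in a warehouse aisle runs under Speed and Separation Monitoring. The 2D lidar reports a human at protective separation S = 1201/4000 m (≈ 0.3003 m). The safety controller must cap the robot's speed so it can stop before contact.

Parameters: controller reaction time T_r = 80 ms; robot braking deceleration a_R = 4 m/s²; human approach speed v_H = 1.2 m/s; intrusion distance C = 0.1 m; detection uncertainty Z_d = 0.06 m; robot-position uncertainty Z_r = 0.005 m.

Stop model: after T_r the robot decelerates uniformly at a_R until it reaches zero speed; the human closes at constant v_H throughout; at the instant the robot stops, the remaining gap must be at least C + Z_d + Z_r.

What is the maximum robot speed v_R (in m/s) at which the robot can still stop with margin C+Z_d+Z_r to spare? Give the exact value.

quadratic (1/8)·v² + (19/50)·v + (-157/4000) = 0
  disc = (19/50)² − 4·(1/8)·(-157/4000) = 6561/40000 ; √disc = 81/200
  v_R = (−(19/50) + 81/200) / (2·(1/8)) = 1/10 m/s
check:
stop time T_s = (1/10)/4 = 0.0250 s
robot in T_r: 0.1000·0.0800 = 0.0080 m
braking distance = 0.1000²/(2·4.0000) = 0.0013 m
human over T_r+T_s: 1.2000·(0.0800+0.0250) = 0.1260 m
residual clearance needed = 0.1000+0.0600+0.0050 = 0.1650 m
sum ≈ 0.0080+0.0013+0.1260+0.1650 ≈ 0.3003 m = S ✓

v_R_max = 1/10 m/s = 0.1000 m/s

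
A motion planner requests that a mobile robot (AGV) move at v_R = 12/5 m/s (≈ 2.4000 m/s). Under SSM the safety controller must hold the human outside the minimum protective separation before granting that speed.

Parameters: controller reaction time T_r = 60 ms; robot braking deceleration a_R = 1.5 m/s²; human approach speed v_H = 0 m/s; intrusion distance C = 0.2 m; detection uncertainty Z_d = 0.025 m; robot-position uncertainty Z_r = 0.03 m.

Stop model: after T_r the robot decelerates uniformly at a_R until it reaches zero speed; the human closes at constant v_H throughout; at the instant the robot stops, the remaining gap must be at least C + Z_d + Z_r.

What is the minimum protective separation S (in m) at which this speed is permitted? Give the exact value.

S_min = 2319/1000 m = 2.3190 m

braking lasts T_s = (12/5)/(3/2) = 1.6000 s
robot covers v_R·T_r = 2.4000·0.0600 = 0.1440 m before braking
robot under decel: 2.4000²/(2·1.5000) = 1.9200 m
person approaches 0.0000·(0.0600+1.6000) = 0.0000 m
C+Z_d+Z_r = 0.2000+0.0250+0.0300 = 0.2550 m
S_min ≈ 0.1440+1.9200+0.0000+0.2550  ⇒  S_min = 2319/1000 m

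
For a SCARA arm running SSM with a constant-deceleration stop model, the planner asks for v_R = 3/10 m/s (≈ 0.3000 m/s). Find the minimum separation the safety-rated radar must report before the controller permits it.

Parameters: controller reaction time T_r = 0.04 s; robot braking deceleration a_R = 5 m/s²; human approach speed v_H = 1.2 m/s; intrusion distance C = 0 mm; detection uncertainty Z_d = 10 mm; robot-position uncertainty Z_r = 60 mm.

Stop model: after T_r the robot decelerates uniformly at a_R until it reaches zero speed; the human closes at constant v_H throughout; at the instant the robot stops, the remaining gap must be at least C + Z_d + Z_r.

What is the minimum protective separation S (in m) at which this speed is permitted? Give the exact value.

S_min = 211/1000 m = 0.2110 m

braking lasts T_s = (3/10)/5 = 0.0600 s
reaction-phase robot travel = 0.3000·0.0400 = 0.0120 m
robot covers 0.3000·0.0600 − ½·5.0000·0.0600² = 0.0090 m while stopping
human over T_r+T_s: 1.2000·(0.0400+0.0600) = 0.1200 m
C+Z_d+Z_r = 0.0000+0.0100+0.0600 = 0.0700 m
S_min ≈ 0.0120+0.0090+0.1200+0.0700  ⇒  S_min = 211/1000 m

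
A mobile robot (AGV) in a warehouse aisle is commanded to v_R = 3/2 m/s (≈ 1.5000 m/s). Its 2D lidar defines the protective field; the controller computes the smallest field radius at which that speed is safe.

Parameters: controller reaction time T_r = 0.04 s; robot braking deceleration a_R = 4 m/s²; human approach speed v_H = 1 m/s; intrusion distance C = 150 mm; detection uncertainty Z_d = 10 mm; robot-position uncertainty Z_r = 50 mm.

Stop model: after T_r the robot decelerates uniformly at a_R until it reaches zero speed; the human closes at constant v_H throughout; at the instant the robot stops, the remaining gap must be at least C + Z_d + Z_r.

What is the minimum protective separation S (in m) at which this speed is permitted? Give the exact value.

T_s = v_R/a_R = (3/2)/4 = 0.3750 s
robot in T_r: 1.5000·0.0400 = 0.0600 m
robot under decel: 1.5000²/(2·4.0000) = 0.2812 m
human over T_r+T_s: 1.0000·(0.0400+0.3750) = 0.4150 m
residual clearance needed = 0.1500+0.0100+0.0500 = 0.2100 m
S_min ≈ 0.0600+0.2812+0.4150+0.2100  ⇒  S_min = 773/800 m

S_min = 773/800 m = 0.9663 m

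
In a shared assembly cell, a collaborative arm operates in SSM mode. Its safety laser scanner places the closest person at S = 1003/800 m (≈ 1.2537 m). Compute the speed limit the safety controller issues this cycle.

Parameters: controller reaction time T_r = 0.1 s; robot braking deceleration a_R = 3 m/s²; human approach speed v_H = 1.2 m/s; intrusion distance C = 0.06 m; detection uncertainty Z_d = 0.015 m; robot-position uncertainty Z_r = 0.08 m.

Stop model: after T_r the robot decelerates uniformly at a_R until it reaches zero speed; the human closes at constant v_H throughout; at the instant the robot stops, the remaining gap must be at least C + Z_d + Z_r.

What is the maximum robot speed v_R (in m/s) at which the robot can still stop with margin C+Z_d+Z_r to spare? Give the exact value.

v_R_max = 27/20 m/s = 1.3500 m/s

collect terms ⇒ (1/6)·v_R² + (1/2)·v_R + (-783/800) = 0
  disc = (1/2)² − 4·(1/6)·(-783/800) = 361/400 ; √disc = 19/20
  v_R = (−(1/2) + 19/20) / (2·(1/6)) = 27/20 m/s
check:
stop time T_s = (27/20)/3 = 0.4500 s
robot covers v_R·T_r = 1.3500·0.1000 = 0.1350 m before braking
braking distance = 1.3500²/(2·3.0000) = 0.3038 m
human closes 1.2000·0.5500 = 0.6600 m
margins: 0.0600+0.0150+0.0800 = 0.1550 m
sum ≈ 0.1350+0.3038+0.6600+0.1550 ≈ 1.2537 m = S ✓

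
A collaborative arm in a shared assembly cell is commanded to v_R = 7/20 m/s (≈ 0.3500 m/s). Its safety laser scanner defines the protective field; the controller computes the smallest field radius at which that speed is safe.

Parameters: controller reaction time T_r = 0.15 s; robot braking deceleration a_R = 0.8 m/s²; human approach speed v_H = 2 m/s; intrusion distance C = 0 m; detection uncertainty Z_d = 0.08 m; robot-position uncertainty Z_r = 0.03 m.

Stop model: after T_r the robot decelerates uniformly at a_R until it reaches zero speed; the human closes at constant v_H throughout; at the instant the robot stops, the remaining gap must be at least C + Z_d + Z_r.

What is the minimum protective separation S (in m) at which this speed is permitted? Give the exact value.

stop time T_s = (7/20)/(4/5) = 0.4375 s
reaction-phase robot travel = 0.3500·0.1500 = 0.0525 m
robot covers 0.3500·0.4375 − ½·0.8000·0.4375² = 0.0766 m while stopping
human closes 2.0000·0.5875 = 1.1750 m
C+Z_d+Z_r = 0.0000+0.0800+0.0300 = 0.1100 m
S_min ≈ 0.0525+0.0766+1.1750+0.1100  ⇒  S_min = 181/128 m

S_min = 181/128 m = 1.4141 m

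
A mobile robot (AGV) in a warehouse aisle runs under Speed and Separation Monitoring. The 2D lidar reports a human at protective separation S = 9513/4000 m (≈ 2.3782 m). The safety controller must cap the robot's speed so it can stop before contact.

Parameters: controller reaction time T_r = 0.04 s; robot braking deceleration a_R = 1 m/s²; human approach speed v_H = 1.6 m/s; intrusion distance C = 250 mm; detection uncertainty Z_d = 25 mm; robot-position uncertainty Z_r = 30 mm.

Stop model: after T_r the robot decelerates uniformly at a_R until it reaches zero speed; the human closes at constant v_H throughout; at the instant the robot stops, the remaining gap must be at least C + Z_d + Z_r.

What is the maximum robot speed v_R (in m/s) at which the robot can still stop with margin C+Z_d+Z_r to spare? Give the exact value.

at the boundary: (1/2)·v² + (41/25)·v + (-8037/4000) = 0
  disc = (41/25)² − 4·(1/2)·(-8037/4000) = 67081/10000 ; √disc = 259/100
  v_R = (−(41/25) + 259/100) / (2·(1/2)) = 19/20 m/s
check:
stop time T_s = (19/20)/1 = 0.9500 s
robot covers v_R·T_r = 0.9500·0.0400 = 0.0380 m before braking
robot covers 0.9500·0.9500 − ½·1.0000·0.9500² = 0.4512 m while stopping
human over T_r+T_s: 1.6000·(0.0400+0.9500) = 1.5840 m
C+Z_d+Z_r = 0.2500+0.0250+0.0300 = 0.3050 m
sum ≈ 0.0380+0.4512+1.5840+0.3050 ≈ 2.3782 m = S ✓

v_R_max = 19/20 m/s = 0.9500 m/s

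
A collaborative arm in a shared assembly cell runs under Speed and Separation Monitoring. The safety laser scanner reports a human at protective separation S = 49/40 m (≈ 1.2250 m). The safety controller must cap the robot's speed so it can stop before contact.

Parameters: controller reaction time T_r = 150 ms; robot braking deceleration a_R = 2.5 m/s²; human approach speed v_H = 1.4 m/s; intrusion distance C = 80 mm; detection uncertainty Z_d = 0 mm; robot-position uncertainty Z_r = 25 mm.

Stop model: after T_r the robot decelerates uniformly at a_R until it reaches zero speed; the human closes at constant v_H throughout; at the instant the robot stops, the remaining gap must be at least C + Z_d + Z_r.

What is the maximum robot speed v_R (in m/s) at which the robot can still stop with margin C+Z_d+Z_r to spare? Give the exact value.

v_R_max = 1 m/s = 1.0000 m/s

quadratic (1/5)·v² + (71/100)·v + (-91/100) = 0
  disc = (71/100)² − 4·(1/5)·(-91/100) = 12321/10000 ; √disc = 111/100
  v_R = (−(71/100) + 111/100) / (2·(1/5)) = 1 m/s
check:
braking lasts T_s = 1/(5/2) = 0.4000 s
reaction-phase robot travel = 1.0000·0.1500 = 0.1500 m
robot covers 1.0000·0.4000 − ½·2.5000·0.4000² = 0.2000 m while stopping
person approaches 1.4000·(0.1500+0.4000) = 0.7700 m
margins: 0.0800+0.0000+0.0250 = 0.1050 m
sum ≈ 0.1500+0.2000+0.7700+0.1050 ≈ 1.2250 m = S ✓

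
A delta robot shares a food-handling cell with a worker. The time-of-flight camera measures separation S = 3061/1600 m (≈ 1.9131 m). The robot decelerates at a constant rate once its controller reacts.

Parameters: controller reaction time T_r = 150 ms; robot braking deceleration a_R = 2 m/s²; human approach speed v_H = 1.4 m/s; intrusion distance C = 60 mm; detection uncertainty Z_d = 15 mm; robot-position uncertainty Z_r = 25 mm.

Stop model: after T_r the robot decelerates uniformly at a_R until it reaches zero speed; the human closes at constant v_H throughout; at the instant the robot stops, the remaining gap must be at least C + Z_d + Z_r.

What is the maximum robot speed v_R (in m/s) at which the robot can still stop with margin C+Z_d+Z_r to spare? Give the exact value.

collect terms ⇒ (1/4)·v_R² + (17/20)·v_R + (-513/320) = 0
  disc = (17/20)² − 4·(1/4)·(-513/320) = 3721/1600 ; √disc = 61/40
  v_R = (−(17/20) + 61/40) / (2·(1/4)) = 27/20 m/s
check:
T_s = v_R/a_R = (27/20)/2 = 0.6750 s
robot in T_r: 1.3500·0.1500 = 0.2025 m
robot covers 1.3500·0.6750 − ½·2.0000·0.6750² = 0.4556 m while stopping
human over T_r+T_s: 1.4000·(0.1500+0.6750) = 1.1550 m
margins: 0.0600+0.0150+0.0250 = 0.1000 m
sum ≈ 0.2025+0.4556+1.1550+0.1000 ≈ 1.9131 m = S ✓

v_R_max = 27/20 m/s = 1.3500 m/s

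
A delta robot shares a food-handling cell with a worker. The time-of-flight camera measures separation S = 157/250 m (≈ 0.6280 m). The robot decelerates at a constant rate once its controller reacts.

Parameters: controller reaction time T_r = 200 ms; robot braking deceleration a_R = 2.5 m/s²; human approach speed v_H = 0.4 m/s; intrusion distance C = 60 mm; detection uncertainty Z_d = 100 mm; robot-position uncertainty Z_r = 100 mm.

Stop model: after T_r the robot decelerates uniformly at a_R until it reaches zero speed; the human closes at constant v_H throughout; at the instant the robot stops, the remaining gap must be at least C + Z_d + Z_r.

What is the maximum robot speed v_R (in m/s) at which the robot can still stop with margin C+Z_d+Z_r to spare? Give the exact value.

at the boundary: (1/5)·v² + (9/25)·v + (-36/125) = 0
  disc = (9/25)² − 4·(1/5)·(-36/125) = 9/25 ; √disc = 3/5
  v_R = (−(9/25) + 3/5) / (2·(1/5)) = 3/5 m/s
check:
braking lasts T_s = (3/5)/(5/2) = 0.2400 s
robot covers v_R·T_r = 0.6000·0.2000 = 0.1200 m before braking
braking distance = 0.6000²/(2·2.5000) = 0.0720 m
human over T_r+T_s: 0.4000·(0.2000+0.2400) = 0.1760 m
residual clearance needed = 0.0600+0.1000+0.1000 = 0.2600 m
sum ≈ 0.1200+0.0720+0.1760+0.2600 ≈ 0.6280 m = S ✓

v_R_max = 3/5 m/s = 0.6000 m/s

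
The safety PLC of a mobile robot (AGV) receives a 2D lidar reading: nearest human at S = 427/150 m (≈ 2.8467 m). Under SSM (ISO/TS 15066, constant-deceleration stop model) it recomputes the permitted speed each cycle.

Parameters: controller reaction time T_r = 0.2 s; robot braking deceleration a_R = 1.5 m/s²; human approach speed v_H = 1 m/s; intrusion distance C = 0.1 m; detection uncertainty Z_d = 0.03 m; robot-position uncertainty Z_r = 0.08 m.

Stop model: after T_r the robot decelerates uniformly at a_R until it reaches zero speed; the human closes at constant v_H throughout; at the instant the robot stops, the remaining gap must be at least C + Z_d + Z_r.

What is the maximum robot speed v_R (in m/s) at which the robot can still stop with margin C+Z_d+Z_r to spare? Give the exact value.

collect terms ⇒ (1/3)·v_R² + (13/15)·v_R + (-731/300) = 0
  disc = (13/15)² − 4·(1/3)·(-731/300) = 4 ; √disc = 2
  v_R = (−(13/15) + 2) / (2·(1/3)) = 17/10 m/s
check:
braking lasts T_s = (17/10)/(3/2) = 1.1333 s
robot in T_r: 1.7000·0.2000 = 0.3400 m
braking distance = 1.7000²/(2·1.5000) = 0.9633 m
human closes 1.0000·1.3333 = 1.3333 m
margins: 0.1000+0.0300+0.0800 = 0.2100 m
sum ≈ 0.3400+0.9633+1.3333+0.2100 ≈ 2.8467 m = S ✓

v_R_max = 17/10 m/s = 1.7000 m/s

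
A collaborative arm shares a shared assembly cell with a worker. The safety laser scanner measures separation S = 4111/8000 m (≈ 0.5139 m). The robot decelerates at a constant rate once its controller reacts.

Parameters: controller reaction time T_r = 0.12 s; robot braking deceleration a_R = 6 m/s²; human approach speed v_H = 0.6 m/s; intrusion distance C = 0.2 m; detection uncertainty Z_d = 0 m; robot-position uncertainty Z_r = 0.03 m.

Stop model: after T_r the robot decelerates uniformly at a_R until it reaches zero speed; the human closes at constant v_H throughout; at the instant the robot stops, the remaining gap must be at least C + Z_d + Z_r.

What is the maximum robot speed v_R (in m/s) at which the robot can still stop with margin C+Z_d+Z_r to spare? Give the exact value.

quadratic (1/12)·v² + (11/50)·v + (-339/1600) = 0
  disc = (11/50)² − 4·(1/12)·(-339/1600) = 4761/40000 ; √disc = 69/200
  v_R = (−(11/50) + 69/200) / (2·(1/12)) = 3/4 m/s
check:
T_s = v_R/a_R = (3/4)/6 = 0.1250 s
reaction-phase robot travel = 0.7500·0.1200 = 0.0900 m
robot under decel: 0.7500²/(2·6.0000) = 0.0469 m
person approaches 0.6000·(0.1200+0.1250) = 0.1470 m
residual clearance needed = 0.2000+0.0000+0.0300 = 0.2300 m
sum ≈ 0.0900+0.0469+0.1470+0.2300 ≈ 0.5139 m = S ✓

v_R_max = 3/4 m/s = 0.7500 m/s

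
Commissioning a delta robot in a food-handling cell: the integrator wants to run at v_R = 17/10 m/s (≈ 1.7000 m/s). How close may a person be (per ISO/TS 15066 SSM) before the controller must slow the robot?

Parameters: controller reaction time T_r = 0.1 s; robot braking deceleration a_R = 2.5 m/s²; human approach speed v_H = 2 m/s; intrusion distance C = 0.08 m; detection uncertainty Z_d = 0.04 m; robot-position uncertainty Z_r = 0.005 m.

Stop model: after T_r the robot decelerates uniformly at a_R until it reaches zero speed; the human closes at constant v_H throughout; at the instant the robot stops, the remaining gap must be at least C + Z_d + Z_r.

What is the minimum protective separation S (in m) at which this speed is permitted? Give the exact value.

T_s = v_R/a_R = (17/10)/(5/2) = 0.6800 s
robot covers v_R·T_r = 1.7000·0.1000 = 0.1700 m before braking
robot under decel: 1.7000²/(2·2.5000) = 0.5780 m
person approaches 2.0000·(0.1000+0.6800) = 1.5600 m
residual clearance needed = 0.0800+0.0400+0.0050 = 0.1250 m
S_min ≈ 0.1700+0.5780+1.5600+0.1250  ⇒  S_min = 2433/1000 m

S_min = 2433/1000 m = 2.4330 m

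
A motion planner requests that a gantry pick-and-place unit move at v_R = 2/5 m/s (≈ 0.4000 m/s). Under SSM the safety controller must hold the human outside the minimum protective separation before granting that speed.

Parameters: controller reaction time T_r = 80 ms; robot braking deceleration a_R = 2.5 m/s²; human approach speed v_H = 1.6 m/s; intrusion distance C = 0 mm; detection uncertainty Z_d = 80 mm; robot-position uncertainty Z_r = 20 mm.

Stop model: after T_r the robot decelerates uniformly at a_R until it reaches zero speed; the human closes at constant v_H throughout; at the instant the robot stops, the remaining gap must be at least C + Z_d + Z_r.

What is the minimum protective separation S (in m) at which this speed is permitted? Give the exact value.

S_min = 137/250 m = 0.5480 m

stop time T_s = (2/5)/(5/2) = 0.1600 s
robot in T_r: 0.4000·0.0800 = 0.0320 m
robot under decel: 0.4000²/(2·2.5000) = 0.0320 m
human closes 1.6000·0.2400 = 0.3840 m
residual clearance needed = 0.0000+0.0800+0.0200 = 0.1000 m
S_min ≈ 0.0320+0.0320+0.3840+0.1000  ⇒  S_min = 137/250 m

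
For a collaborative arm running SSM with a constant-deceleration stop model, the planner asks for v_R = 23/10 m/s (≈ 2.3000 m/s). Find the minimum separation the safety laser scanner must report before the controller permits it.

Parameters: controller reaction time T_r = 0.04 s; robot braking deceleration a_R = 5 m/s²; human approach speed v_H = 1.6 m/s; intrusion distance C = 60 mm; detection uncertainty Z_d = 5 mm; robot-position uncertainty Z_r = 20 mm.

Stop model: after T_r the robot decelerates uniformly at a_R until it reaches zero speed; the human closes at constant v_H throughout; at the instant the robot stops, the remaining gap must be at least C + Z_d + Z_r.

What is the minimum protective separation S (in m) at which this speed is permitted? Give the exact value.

S_min = 753/500 m = 1.5060 m

braking lasts T_s = (23/10)/5 = 0.4600 s
reaction-phase robot travel = 2.3000·0.0400 = 0.0920 m
robot under decel: 2.3000²/(2·5.0000) = 0.5290 m
human over T_r+T_s: 1.6000·(0.0400+0.4600) = 0.8000 m
C+Z_d+Z_r = 0.0600+0.0050+0.0200 = 0.0850 m
S_min ≈ 0.0920+0.5290+0.8000+0.0850  ⇒  S_min = 753/500 m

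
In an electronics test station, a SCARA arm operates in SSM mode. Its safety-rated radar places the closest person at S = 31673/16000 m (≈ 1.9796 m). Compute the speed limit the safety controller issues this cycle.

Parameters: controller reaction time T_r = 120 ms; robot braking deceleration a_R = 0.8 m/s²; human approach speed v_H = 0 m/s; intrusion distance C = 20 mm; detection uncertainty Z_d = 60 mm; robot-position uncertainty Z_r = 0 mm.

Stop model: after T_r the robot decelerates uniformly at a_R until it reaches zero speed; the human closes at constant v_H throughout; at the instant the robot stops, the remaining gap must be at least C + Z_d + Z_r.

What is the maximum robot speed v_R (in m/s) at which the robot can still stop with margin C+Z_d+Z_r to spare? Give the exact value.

v_R_max = 33/20 m/s = 1.6500 m/s

at the boundary: (5/8)·v² + (3/25)·v + (-30393/16000) = 0
  disc = (3/25)² − 4·(5/8)·(-30393/16000) = 762129/160000 ; √disc = 873/400
  v_R = (−(3/25) + 873/400) / (2·(5/8)) = 33/20 m/s
check:
T_s = v_R/a_R = (33/20)/(4/5) = 2.0625 s
robot covers v_R·T_r = 1.6500·0.1200 = 0.1980 m before braking
robot covers 1.6500·2.0625 − ½·0.8000·2.0625² = 1.7016 m while stopping
human over T_r+T_s: 0.0000·(0.1200+2.0625) = 0.0000 m
C+Z_d+Z_r = 0.0200+0.0600+0.0000 = 0.0800 m
sum ≈ 0.1980+1.7016+0.0000+0.0800 ≈ 1.9796 m = S ✓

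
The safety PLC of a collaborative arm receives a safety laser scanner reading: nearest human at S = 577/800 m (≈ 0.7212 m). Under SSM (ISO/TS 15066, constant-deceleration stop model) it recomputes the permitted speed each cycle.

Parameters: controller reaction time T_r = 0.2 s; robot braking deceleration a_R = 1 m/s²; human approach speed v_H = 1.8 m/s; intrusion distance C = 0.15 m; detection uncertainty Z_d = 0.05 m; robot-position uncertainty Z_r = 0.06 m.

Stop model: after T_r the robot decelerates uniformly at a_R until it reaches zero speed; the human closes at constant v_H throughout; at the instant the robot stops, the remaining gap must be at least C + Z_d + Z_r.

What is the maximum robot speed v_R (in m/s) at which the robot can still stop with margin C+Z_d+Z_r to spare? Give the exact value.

at the boundary: (1/2)·v² + (2)·v + (-81/800) = 0
  disc = (2)² − 4·(1/2)·(-81/800) = 1681/400 ; √disc = 41/20
  v_R = (−(2) + 41/20) / (2·(1/2)) = 1/20 m/s
check:
stop time T_s = (1/20)/1 = 0.0500 s
reaction-phase robot travel = 0.0500·0.2000 = 0.0100 m
braking distance = 0.0500²/(2·1.0000) = 0.0013 m
human closes 1.8000·0.2500 = 0.4500 m
margins: 0.1500+0.0500+0.0600 = 0.2600 m
sum ≈ 0.0100+0.0013+0.4500+0.2600 ≈ 0.7212 m = S ✓

v_R_max = 1/20 m/s = 0.0500 m/s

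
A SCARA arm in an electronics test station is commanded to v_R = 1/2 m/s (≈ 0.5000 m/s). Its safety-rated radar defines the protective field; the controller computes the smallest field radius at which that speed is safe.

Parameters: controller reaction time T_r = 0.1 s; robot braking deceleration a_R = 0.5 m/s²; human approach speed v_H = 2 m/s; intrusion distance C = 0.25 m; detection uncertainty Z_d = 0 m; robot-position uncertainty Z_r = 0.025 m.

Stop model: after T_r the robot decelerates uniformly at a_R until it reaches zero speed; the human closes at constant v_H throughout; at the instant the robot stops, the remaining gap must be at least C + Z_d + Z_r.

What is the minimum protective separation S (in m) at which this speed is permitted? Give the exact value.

braking lasts T_s = (1/2)/(1/2) = 1.0000 s
robot covers v_R·T_r = 0.5000·0.1000 = 0.0500 m before braking
robot covers 0.5000·1.0000 − ½·0.5000·1.0000² = 0.2500 m while stopping
human over T_r+T_s: 2.0000·(0.1000+1.0000) = 2.2000 m
margins: 0.2500+0.0000+0.0250 = 0.2750 m
S_min ≈ 0.0500+0.2500+2.2000+0.2750  ⇒  S_min = 111/40 m

S_min = 111/40 m = 2.7750 m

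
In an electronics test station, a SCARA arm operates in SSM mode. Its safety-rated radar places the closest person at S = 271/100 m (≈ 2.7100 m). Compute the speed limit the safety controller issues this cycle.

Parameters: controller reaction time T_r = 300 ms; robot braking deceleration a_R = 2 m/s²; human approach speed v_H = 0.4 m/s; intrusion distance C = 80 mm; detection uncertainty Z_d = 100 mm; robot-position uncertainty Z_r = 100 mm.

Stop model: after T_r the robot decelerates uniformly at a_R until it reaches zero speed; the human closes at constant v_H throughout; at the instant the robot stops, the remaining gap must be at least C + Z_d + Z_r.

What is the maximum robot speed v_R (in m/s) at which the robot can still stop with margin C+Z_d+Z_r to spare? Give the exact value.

collect terms ⇒ (1/4)·v_R² + (1/2)·v_R + (-231/100) = 0
  disc = (1/2)² − 4·(1/4)·(-231/100) = 64/25 ; √disc = 8/5
  v_R = (−(1/2) + 8/5) / (2·(1/4)) = 11/5 m/s
check:
T_s = v_R/a_R = (11/5)/2 = 1.1000 s
reaction-phase robot travel = 2.2000·0.3000 = 0.6600 m
robot covers 2.2000·1.1000 − ½·2.0000·1.1000² = 1.2100 m while stopping
human over T_r+T_s: 0.4000·(0.3000+1.1000) = 0.5600 m
C+Z_d+Z_r = 0.0800+0.1000+0.1000 = 0.2800 m
sum ≈ 0.6600+1.2100+0.5600+0.2800 ≈ 2.7100 m = S ✓

v_R_max = 11/5 m/s = 2.2000 m/s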